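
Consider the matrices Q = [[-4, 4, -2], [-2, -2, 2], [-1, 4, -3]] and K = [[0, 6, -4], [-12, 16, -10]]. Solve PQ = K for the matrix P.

P = [[2, -3, -2], [1, 2, 4]]

Right-multiplying both sides by Q⁻¹ gives P = KQ⁻¹.
det Q = -4, so Q⁻¹ = [[1/2, -1, -1], [2, -5/2, -3], [5/2, -3, -4]].
P = KQ⁻¹ = [[0, 6, -4], [-12, 16, -10]] · [[1/2, -1, -1], [2, -5/2, -3], [5/2, -3, -4]] = [[2, -3, -2], [1, 2, 4]].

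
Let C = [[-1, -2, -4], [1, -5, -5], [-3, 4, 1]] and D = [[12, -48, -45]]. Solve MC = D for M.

C is on the right of M, so right-multiply by C⁻¹: M = DC⁻¹.
det C = 1, so C⁻¹ = [[15, -14, -10], [14, -13, -9], [-11, 10, 7]].
M = DC⁻¹ = [[12, -48, -45]] · [[15, -14, -10], [14, -13, -9], [-11, 10, 7]] = [[3, 6, -3]].

M = [[3, 6, -3]]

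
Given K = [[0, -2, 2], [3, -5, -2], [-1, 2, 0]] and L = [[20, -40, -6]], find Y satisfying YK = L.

K is on the right of Y, so right-multiply by K⁻¹: Y = LK⁻¹.
det K = -2, so K⁻¹ = [[-2, -2, -7], [-1, -1, -3], [-1/2, -1, -3]].
Y = LK⁻¹ = [[20, -40, -6]] · [[-2, -2, -7], [-1, -1, -3], [-1/2, -1, -3]] = [[3, 6, -2]].

Y = [[3, 6, -2]]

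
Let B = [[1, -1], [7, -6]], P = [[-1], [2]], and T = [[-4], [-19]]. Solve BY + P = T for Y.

Y = [[-3], [0]]

BY = T − P = [[-3], [-21]].
B is on the left of Y, so left-multiply by B⁻¹: Y = B⁻¹(T − P).
det B = 1; the adjugate gives B⁻¹ = [[-6, 1], [-7, 1]].
Y = B⁻¹(T − P) = [[-3], [0]].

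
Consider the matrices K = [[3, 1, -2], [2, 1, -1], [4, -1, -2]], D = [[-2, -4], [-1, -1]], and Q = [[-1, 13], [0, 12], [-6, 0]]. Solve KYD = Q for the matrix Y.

Y = K⁻¹QD⁻¹ (apply K⁻¹ on the left and D⁻¹ on the right).
K has determinant 3; K⁻¹ = [[-1, 4/3, 1/3], [0, 2/3, -1/3], [-2, 7/3, 1/3]].
D has determinant -2; D⁻¹ = [[1/2, -2], [-1/2, 1]].
K⁻¹Q = [[-1, 3], [2, 8], [0, 2]].
Y = (K⁻¹Q)D⁻¹ = [[-2, 5], [-3, 4], [-1, 2]].

Y = [[-2, 5], [-3, 4], [-1, 2]]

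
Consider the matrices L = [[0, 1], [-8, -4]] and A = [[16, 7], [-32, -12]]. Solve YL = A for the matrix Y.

Y = [[-1, -2], [4, 4]]

Right-multiplying both sides by L⁻¹ gives Y = AL⁻¹.
det L = 8; the adjugate gives L⁻¹ = [[-1/2, -1/8], [1, 0]].
Y = AL⁻¹ = [[16, 7], [-32, -12]] · [[-1/2, -1/8], [1, 0]] = [[-1, -2], [4, 4]].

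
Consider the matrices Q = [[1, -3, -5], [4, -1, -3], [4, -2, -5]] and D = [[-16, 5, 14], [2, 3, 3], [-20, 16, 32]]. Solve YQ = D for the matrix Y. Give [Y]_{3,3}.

0

Since Q sits to the right of Y, Y = DQ⁻¹.
Q has determinant -5; Q⁻¹ = [[1/5, 1, -4/5], [-8/5, -3, 17/5], [4/5, 2, -11/5]].
Y = DQ⁻¹ = [[-16, 5, 14], [2, 3, 3], [-20, 16, 32]] · [[1/5, 1, -4/5], [-8/5, -3, 17/5], [4/5, 2, -11/5]] = [[0, -3, -1], [-2, -1, 2], [-4, -4, 0]].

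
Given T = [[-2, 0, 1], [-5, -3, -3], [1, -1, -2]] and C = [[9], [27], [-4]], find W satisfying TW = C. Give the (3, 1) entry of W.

T is on the left of W, so left-multiply by T⁻¹: W = T⁻¹C.
det T = 2; the adjugate gives T⁻¹ = [[3/2, -1/2, 3/2], [-13/2, 3/2, -11/2], [4, -1, 3]].
W = T⁻¹C = [[3/2, -1/2, 3/2], [-13/2, 3/2, -11/2], [4, -1, 3]] · [[9], [27], [-4]] = [[-6], [4], [-3]].

-3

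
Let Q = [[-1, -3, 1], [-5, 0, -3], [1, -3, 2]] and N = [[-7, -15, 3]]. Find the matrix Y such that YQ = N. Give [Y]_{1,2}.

Q is on the right of Y, so right-multiply by Q⁻¹: Y = NQ⁻¹.
det Q = 3; the adjugate gives Q⁻¹ = [[-3, 1, 3], [7/3, -1, -8/3], [5, -2, -5]].
Y = NQ⁻¹ = [[-7, -15, 3]] · [[-3, 1, 3], [7/3, -1, -8/3], [5, -2, -5]] = [[1, 2, 4]].

2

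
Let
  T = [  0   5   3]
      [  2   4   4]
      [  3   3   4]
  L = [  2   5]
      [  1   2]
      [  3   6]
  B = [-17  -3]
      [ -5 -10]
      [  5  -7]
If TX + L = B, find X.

X = [[3, -2], [-5, -1], [2, -1]]

TX = B − L = [[-19, -8], [-6, -12], [2, -13]].
Since T multiplies X on the left, X = T⁻¹(B − L).
T has determinant 2; T⁻¹ = [[2, -11/2, 4], [2, -9/2, 3], [-3, 15/2, -5]].
X = T⁻¹(B − L) = [[3, -2], [-5, -1], [2, -1]].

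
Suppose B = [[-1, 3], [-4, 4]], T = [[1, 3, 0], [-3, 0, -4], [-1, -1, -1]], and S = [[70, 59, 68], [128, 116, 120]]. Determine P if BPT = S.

Isolating P: multiply by B⁻¹ from the left and T⁻¹ from the right, so P = B⁻¹ST⁻¹.
det B = 8, so B⁻¹ = [[1/2, -3/8], [1/2, -1/8]].
det T = -1; the adjugate gives T⁻¹ = [[4, -3, 12], [-1, 1, -4], [-3, 2, -9]].
B⁻¹S = [[-13, -14, -11], [19, 15, 19]].
P = (B⁻¹S)T⁻¹ = [[-5, 3, -1], [4, -4, -3]].

P = [[-5, 3, -1], [4, -4, -3]]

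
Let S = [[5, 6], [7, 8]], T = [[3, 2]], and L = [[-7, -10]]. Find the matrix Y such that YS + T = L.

YS = L − T = [[-10, -12]].
S is on the right of Y, so right-multiply by S⁻¹: Y = (L − T)S⁻¹.
S has determinant -2; S⁻¹ = [[-4, 3], [7/2, -5/2]].
Y = (L − T)S⁻¹ = [[-2, 0]].

Y = [[-2, 0]]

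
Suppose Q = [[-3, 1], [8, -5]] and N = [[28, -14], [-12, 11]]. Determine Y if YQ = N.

Right-multiplying both sides by Q⁻¹ gives Y = NQ⁻¹.
Q has determinant 7; Q⁻¹ = [[-5/7, -1/7], [-8/7, -3/7]].
Y = NQ⁻¹ = [[28, -14], [-12, 11]] · [[-5/7, -1/7], [-8/7, -3/7]] = [[-4, 2], [-4, -3]].

Y = [[-4, 2], [-4, -3]]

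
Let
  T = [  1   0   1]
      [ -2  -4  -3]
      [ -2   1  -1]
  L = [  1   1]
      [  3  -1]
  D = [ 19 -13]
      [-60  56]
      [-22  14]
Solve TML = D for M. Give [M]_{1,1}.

M = T⁻¹DL⁻¹ (apply T⁻¹ on the left and L⁻¹ on the right).
det T = -3, so T⁻¹ = [[-7/3, -1/3, -4/3], [-4/3, -1/3, -1/3], [10/3, 1/3, 4/3]].
det L = -4, so L⁻¹ = [[1/4, 1/4], [3/4, -1/4]].
T⁻¹D = [[5, -7], [2, -6], [14, -6]].
M = (T⁻¹D)L⁻¹ = [[-4, 3], [-4, 2], [-1, 5]].

-4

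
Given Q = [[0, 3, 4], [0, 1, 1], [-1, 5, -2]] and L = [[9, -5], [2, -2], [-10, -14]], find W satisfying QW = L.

Since Q multiplies W on the left, W = Q⁻¹L.
Q has determinant 1; Q⁻¹ = [[-7, 26, -1], [-1, 4, 0], [1, -3, 0]].
W = Q⁻¹L = [[-7, 26, -1], [-1, 4, 0], [1, -3, 0]] · [[9, -5], [2, -2], [-10, -14]] = [[-1, -3], [-1, -3], [3, 1]].

W = [[-1, -3], [-1, -3], [3, 1]]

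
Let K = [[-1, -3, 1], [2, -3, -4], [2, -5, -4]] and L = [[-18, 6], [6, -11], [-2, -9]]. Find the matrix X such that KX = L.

Left-multiplying both sides by K⁻¹ gives X = K⁻¹L.
det K = 4, so K⁻¹ = [[-2, -17/4, 15/4], [0, 1/2, -1/2], [-1, -11/4, 9/4]].
X = K⁻¹L = [[-2, -17/4, 15/4], [0, 1/2, -1/2], [-1, -11/4, 9/4]] · [[-18, 6], [6, -11], [-2, -9]] = [[3, 1], [4, -1], [-3, 4]].

X = [[3, 1], [4, -1], [-3, 4]]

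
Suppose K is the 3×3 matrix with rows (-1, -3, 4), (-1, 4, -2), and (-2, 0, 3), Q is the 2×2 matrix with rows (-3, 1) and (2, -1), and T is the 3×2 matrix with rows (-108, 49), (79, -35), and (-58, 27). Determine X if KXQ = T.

X = [[1, 4], [-1, 5], [2, -5]]

X = K⁻¹TQ⁻¹ (apply K⁻¹ on the left and Q⁻¹ on the right).
det K = -1, so K⁻¹ = [[-12, -9, 10], [-7, -5, 6], [-8, -6, 7]].
det Q = 1; the adjugate gives Q⁻¹ = [[-1, -1], [-2, -3]].
K⁻¹T = [[5, -3], [13, -6], [-16, 7]].
X = (K⁻¹T)Q⁻¹ = [[1, 4], [-1, 5], [2, -5]].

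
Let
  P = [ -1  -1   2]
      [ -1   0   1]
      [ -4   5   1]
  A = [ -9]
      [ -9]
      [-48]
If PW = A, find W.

P is on the left of W, so left-multiply by P⁻¹: W = P⁻¹A.
P has determinant -2; P⁻¹ = [[5/2, -11/2, 1/2], [3/2, -7/2, 1/2], [5/2, -9/2, 1/2]].
W = P⁻¹A = [[5/2, -11/2, 1/2], [3/2, -7/2, 1/2], [5/2, -9/2, 1/2]] · [[-9], [-9], [-48]] = [[3], [-6], [-6]].

W = [[3], [-6], [-6]]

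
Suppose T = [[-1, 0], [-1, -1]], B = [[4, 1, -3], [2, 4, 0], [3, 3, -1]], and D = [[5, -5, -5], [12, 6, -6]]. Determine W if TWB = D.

Isolating W: multiply by T⁻¹ from the left and B⁻¹ from the right, so W = T⁻¹DB⁻¹.
det T = 1, so T⁻¹ = [[-1, 0], [1, -1]].
det B = 4, so B⁻¹ = [[-1, -2, 3], [1/2, 5/4, -3/2], [-3/2, -9/4, 7/2]].
T⁻¹D = [[-5, 5, 5], [-7, -11, 1]].
W = (T⁻¹D)B⁻¹ = [[0, 5, -5], [0, -2, -1]].

W = [[0, 5, -5], [0, -2, -1]]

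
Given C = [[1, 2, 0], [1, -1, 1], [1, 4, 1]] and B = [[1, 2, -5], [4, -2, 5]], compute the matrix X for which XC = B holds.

X = [[6, -2, -3], [-1, 4, 1]]

Right-multiplying both sides by C⁻¹ gives X = BC⁻¹.
det C = -5, so C⁻¹ = [[1, 2/5, -2/5], [0, -1/5, 1/5], [-1, 2/5, 3/5]].
X = BC⁻¹ = [[1, 2, -5], [4, -2, 5]] · [[1, 2/5, -2/5], [0, -1/5, 1/5], [-1, 2/5, 3/5]] = [[6, -2, -3], [-1, 4, 1]].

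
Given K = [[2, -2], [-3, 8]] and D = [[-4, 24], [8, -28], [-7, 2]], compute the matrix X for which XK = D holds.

Since K sits to the right of X, X = DK⁻¹.
det K = 10; the adjugate gives K⁻¹ = [[4/5, 1/5], [3/10, 1/5]].
X = DK⁻¹ = [[-4, 24], [8, -28], [-7, 2]] · [[4/5, 1/5], [3/10, 1/5]] = [[4, 4], [-2, -4], [-5, -1]].

X = [[4, 4], [-2, -4], [-5, -1]]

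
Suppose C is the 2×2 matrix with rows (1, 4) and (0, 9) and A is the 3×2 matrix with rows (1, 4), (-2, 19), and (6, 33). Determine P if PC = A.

C is on the right of P, so right-multiply by C⁻¹: P = AC⁻¹.
C has determinant 9; C⁻¹ = [[1, -4/9], [0, 1/9]].
P = AC⁻¹ = [[1, 4], [-2, 19], [6, 33]] · [[1, -4/9], [0, 1/9]] = [[1, 0], [-2, 3], [6, 1]].

P = [[1, 0], [-2, 3], [6, 1]]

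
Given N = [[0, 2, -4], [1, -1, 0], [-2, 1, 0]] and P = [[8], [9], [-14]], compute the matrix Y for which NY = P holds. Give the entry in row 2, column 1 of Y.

Since N multiplies Y on the left, Y = N⁻¹P.
det N = 4; the adjugate gives N⁻¹ = [[0, -1, -1], [0, -2, -1], [-1/4, -1, -1/2]].
Y = N⁻¹P = [[0, -1, -1], [0, -2, -1], [-1/4, -1, -1/2]] · [[8], [9], [-14]] = [[5], [-4], [-4]].

-4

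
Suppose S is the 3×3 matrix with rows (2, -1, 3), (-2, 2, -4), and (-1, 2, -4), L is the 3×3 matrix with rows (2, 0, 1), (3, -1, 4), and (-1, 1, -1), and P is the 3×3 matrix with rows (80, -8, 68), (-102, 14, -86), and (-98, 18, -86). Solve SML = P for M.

M = [[4, 0, 4], [-1, 3, 4], [5, 5, 0]]

Isolating M: multiply by S⁻¹ from the left and L⁻¹ from the right, so M = S⁻¹PL⁻¹.
det S = -2; the adjugate gives S⁻¹ = [[0, -1, 1], [2, 5/2, -1], [1, 3/2, -1]].
det L = -4, so L⁻¹ = [[3/4, -1/4, -1/4], [1/4, 1/4, 5/4], [-1/2, 1/2, 1/2]].
S⁻¹P = [[4, 4, 0], [3, 1, 7], [25, -5, 25]].
M = (S⁻¹P)L⁻¹ = [[4, 0, 4], [-1, 3, 4], [5, 5, 0]].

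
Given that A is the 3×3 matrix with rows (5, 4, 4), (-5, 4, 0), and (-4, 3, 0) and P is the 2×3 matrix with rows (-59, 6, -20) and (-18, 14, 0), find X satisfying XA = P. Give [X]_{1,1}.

-5

Right-multiplying both sides by A⁻¹ gives X = PA⁻¹.
A has determinant 4; A⁻¹ = [[0, 3, -4], [0, 4, -5], [1/4, -31/4, 10]].
X = PA⁻¹ = [[-59, 6, -20], [-18, 14, 0]] · [[0, 3, -4], [0, 4, -5], [1/4, -31/4, 10]] = [[-5, 2, 6], [0, 2, 2]].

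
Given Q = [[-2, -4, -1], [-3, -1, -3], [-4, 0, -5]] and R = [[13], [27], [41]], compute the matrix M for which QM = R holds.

Since Q multiplies M on the left, M = Q⁻¹R.
det Q = 6; the adjugate gives Q⁻¹ = [[5/6, -10/3, 11/6], [-1/2, 1, -1/2], [-2/3, 8/3, -5/3]].
M = Q⁻¹R = [[5/6, -10/3, 11/6], [-1/2, 1, -1/2], [-2/3, 8/3, -5/3]] · [[13], [27], [41]] = [[-4], [0], [-5]].

M = [[-4], [0], [-5]]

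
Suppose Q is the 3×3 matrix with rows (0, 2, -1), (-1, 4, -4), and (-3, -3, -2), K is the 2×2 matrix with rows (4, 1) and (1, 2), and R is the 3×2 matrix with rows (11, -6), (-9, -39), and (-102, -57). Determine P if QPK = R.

P = [[5, 5], [2, -1], [0, 3]]

P = Q⁻¹RK⁻¹ (apply Q⁻¹ on the left and K⁻¹ on the right).
Q has determinant 5; Q⁻¹ = [[-4, 7/5, -4/5], [2, -3/5, 1/5], [3, -6/5, 2/5]].
K has determinant 7; K⁻¹ = [[2/7, -1/7], [-1/7, 4/7]].
Q⁻¹R = [[25, 15], [7, 0], [3, 6]].
P = (Q⁻¹R)K⁻¹ = [[5, 5], [2, -1], [0, 3]].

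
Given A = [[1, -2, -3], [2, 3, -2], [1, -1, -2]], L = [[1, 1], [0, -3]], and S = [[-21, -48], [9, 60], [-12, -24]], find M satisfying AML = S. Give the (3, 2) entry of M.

0

Isolating M: multiply by A⁻¹ from the left and L⁻¹ from the right, so M = A⁻¹SL⁻¹.
det A = 3, so A⁻¹ = [[-8/3, -1/3, 13/3], [2/3, 1/3, -4/3], [-5/3, -1/3, 7/3]].
det L = -3; the adjugate gives L⁻¹ = [[1, 1/3], [0, -1/3]].
A⁻¹S = [[1, 4], [5, 20], [4, 4]].
M = (A⁻¹S)L⁻¹ = [[1, -1], [5, -5], [4, 0]].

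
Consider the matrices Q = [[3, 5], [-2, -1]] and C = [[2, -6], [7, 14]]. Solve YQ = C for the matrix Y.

Right-multiplying both sides by Q⁻¹ gives Y = CQ⁻¹.
det Q = 7; the adjugate gives Q⁻¹ = [[-1/7, -5/7], [2/7, 3/7]].
Y = CQ⁻¹ = [[2, -6], [7, 14]] · [[-1/7, -5/7], [2/7, 3/7]] = [[-2, -4], [3, 1]].

Y = [[-2, -4], [3, 1]]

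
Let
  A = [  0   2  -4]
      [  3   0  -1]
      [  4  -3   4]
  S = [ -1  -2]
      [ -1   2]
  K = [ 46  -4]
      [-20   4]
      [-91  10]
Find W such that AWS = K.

Isolating W: multiply by A⁻¹ from the left and S⁻¹ from the right, so W = A⁻¹KS⁻¹.
det A = 4; the adjugate gives A⁻¹ = [[-3/4, 1, -1/2], [-4, 4, -3], [-9/4, 2, -3/2]].
S has determinant -4; S⁻¹ = [[-1/2, -1/2], [-1/4, 1/4]].
A⁻¹K = [[-9, 2], [9, 2], [-7, 2]].
W = (A⁻¹K)S⁻¹ = [[4, 5], [-5, -4], [3, 4]].

W = [[4, 5], [-5, -4], [3, 4]]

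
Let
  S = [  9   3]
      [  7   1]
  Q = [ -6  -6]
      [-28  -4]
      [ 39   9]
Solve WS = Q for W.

Right-multiplying both sides by S⁻¹ gives W = QS⁻¹.
S has determinant -12; S⁻¹ = [[-1/12, 1/4], [7/12, -3/4]].
W = QS⁻¹ = [[-6, -6], [-28, -4], [39, 9]] · [[-1/12, 1/4], [7/12, -3/4]] = [[-3, 3], [0, -4], [2, 3]].

W = [[-3, 3], [0, -4], [2, 3]]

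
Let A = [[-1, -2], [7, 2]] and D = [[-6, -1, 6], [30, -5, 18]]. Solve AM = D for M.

Since A multiplies M on the left, M = A⁻¹D.
det A = 12, so A⁻¹ = [[1/6, 1/6], [-7/12, -1/12]].
M = A⁻¹D = [[1/6, 1/6], [-7/12, -1/12]] · [[-6, -1, 6], [30, -5, 18]] = [[4, -1, 4], [1, 1, -5]].

M = [[4, -1, 4], [1, 1, -5]]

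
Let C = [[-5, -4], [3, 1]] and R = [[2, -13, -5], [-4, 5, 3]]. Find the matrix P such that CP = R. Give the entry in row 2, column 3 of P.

Since C multiplies P on the left, P = C⁻¹R.
det C = 7, so C⁻¹ = [[1/7, 4/7], [-3/7, -5/7]].
P = C⁻¹R = [[1/7, 4/7], [-3/7, -5/7]] · [[2, -13, -5], [-4, 5, 3]] = [[-2, 1, 1], [2, 2, 0]].

0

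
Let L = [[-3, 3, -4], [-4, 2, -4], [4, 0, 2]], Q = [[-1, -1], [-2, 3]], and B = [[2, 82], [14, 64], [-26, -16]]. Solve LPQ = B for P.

P = [[5, 1], [-5, 5], [1, -1]]

Left-multiply by L⁻¹ and right-multiply by Q⁻¹: P = L⁻¹BQ⁻¹.
det L = -4; the adjugate gives L⁻¹ = [[-1, 3/2, 1], [2, -5/2, -1], [2, -3, -3/2]].
det Q = -5; the adjugate gives Q⁻¹ = [[-3/5, -1/5], [-2/5, 1/5]].
L⁻¹B = [[-7, -2], [-5, 20], [1, -4]].
P = (L⁻¹B)Q⁻¹ = [[5, 1], [-5, 5], [1, -1]].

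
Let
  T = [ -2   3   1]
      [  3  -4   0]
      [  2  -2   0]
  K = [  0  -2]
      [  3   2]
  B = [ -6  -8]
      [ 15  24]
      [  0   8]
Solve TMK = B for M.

M = [[-1, -5], [1, -5], [-3, 3]]

Isolating M: multiply by T⁻¹ from the left and K⁻¹ from the right, so M = T⁻¹BK⁻¹.
det T = 2; the adjugate gives T⁻¹ = [[0, -1, 2], [0, -1, 3/2], [1, 1, -1/2]].
det K = 6; the adjugate gives K⁻¹ = [[1/3, 1/3], [-1/2, 0]].
T⁻¹B = [[-15, -8], [-15, -12], [9, 12]].
M = (T⁻¹B)K⁻¹ = [[-1, -5], [1, -5], [-3, 3]].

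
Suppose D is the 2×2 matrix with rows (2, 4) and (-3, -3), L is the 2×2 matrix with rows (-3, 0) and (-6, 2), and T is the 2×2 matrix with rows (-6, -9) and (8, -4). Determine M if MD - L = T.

MD = T + L = [[-9, -9], [2, -2]].
Right-multiplying both sides by D⁻¹ gives M = (T + L)D⁻¹.
det D = 6, so D⁻¹ = [[-1/2, -2/3], [1/2, 1/3]].
M = (T + L)D⁻¹ = [[0, 3], [-2, -2]].

M = [[0, 3], [-2, -2]]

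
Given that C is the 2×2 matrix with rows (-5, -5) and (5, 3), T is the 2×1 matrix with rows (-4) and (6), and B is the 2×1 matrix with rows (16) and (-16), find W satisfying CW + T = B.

W = [[-5], [1]]

CW = B − T = [[20], [-22]].
C is on the left of W, so left-multiply by C⁻¹: W = C⁻¹(B − T).
det C = 10, so C⁻¹ = [[3/10, 1/2], [-1/2, -1/2]].
W = C⁻¹(B − T) = [[-5], [1]].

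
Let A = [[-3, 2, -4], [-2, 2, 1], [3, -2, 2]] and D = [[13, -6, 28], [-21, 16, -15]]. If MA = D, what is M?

A is on the right of M, so right-multiply by A⁻¹: M = DA⁻¹.
det A = 4, so A⁻¹ = [[3/2, 1, 5/2], [7/4, 3/2, 11/4], [-1/2, 0, -1/2]].
M = DA⁻¹ = [[13, -6, 28], [-21, 16, -15]] · [[3/2, 1, 5/2], [7/4, 3/2, 11/4], [-1/2, 0, -1/2]] = [[-5, 4, 2], [4, 3, -1]].

M = [[-5, 4, 2], [4, 3, -1]]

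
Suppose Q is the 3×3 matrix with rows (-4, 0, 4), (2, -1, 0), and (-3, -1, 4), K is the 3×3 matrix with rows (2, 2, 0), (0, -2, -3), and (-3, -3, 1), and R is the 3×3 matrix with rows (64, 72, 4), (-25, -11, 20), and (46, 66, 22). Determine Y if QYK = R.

Y = Q⁻¹RK⁻¹ (apply Q⁻¹ on the left and K⁻¹ on the right).
Q has determinant -4; Q⁻¹ = [[1, 1, -1], [2, 1, -2], [5/4, 1, -1]].
det K = -4; the adjugate gives K⁻¹ = [[11/4, 1/2, 3/2], [-9/4, -1/2, -3/2], [3/2, 0, 1]].
Q⁻¹R = [[-7, -5, 2], [11, 1, -16], [9, 13, 3]].
Y = (Q⁻¹R)K⁻¹ = [[-5, -1, -1], [4, 5, -1], [0, -2, -3]].

Y = [[-5, -1, -1], [4, 5, -1], [0, -2, -3]]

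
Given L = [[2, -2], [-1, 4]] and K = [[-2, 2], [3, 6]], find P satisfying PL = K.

Right-multiplying both sides by L⁻¹ gives P = KL⁻¹.
L has determinant 6; L⁻¹ = [[2/3, 1/3], [1/6, 1/3]].
P = KL⁻¹ = [[-2, 2], [3, 6]] · [[2/3, 1/3], [1/6, 1/3]] = [[-1, 0], [3, 3]].

P = [[-1, 0], [3, 3]]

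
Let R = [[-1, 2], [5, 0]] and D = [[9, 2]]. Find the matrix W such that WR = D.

Since R sits to the right of W, W = DR⁻¹.
det R = -10, so R⁻¹ = [[0, 1/5], [1/2, 1/10]].
W = DR⁻¹ = [[9, 2]] · [[0, 1/5], [1/2, 1/10]] = [[1, 2]].

W = [[1, 2]]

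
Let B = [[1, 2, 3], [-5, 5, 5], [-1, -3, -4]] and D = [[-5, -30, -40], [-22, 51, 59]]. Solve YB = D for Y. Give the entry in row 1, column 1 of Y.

-5

B is on the right of Y, so right-multiply by B⁻¹: Y = DB⁻¹.
det B = 5, so B⁻¹ = [[-1, -1/5, -1], [-5, -1/5, -4], [4, 1/5, 3]].
Y = DB⁻¹ = [[-5, -30, -40], [-22, 51, 59]] · [[-1, -1/5, -1], [-5, -1/5, -4], [4, 1/5, 3]] = [[-5, -1, 5], [3, 6, -5]].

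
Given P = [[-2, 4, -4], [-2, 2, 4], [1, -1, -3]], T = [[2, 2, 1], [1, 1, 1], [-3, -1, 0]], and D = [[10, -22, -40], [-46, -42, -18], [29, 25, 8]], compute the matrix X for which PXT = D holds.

X = [[-1, 5, -4], [-4, -3, -5], [-4, 5, 1]]

Isolating X: multiply by P⁻¹ from the left and T⁻¹ from the right, so X = P⁻¹DT⁻¹.
det P = -4, so P⁻¹ = [[1/2, -4, -6], [1/2, -5/2, -4], [0, -1/2, -1]].
det T = -2; the adjugate gives T⁻¹ = [[-1/2, 1/2, -1/2], [3/2, -3/2, 1/2], [-1, 2, 0]].
P⁻¹D = [[15, 7, 4], [4, -6, -7], [-6, -4, 1]].
X = (P⁻¹D)T⁻¹ = [[-1, 5, -4], [-4, -3, -5], [-4, 5, 1]].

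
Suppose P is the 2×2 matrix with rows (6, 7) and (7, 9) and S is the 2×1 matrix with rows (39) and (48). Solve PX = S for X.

X = [[3], [3]]

P is on the left of X, so left-multiply by P⁻¹: X = P⁻¹S.
det P = 5, so P⁻¹ = [[9/5, -7/5], [-7/5, 6/5]].
X = P⁻¹S = [[9/5, -7/5], [-7/5, 6/5]] · [[39], [48]] = [[3], [3]].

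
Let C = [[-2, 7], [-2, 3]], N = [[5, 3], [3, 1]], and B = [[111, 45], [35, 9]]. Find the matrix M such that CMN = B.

Isolating M: multiply by C⁻¹ from the left and N⁻¹ from the right, so M = C⁻¹BN⁻¹.
C has determinant 8; C⁻¹ = [[3/8, -7/8], [1/4, -1/4]].
N has determinant -4; N⁻¹ = [[-1/4, 3/4], [3/4, -5/4]].
C⁻¹B = [[11, 9], [19, 9]].
M = (C⁻¹B)N⁻¹ = [[4, -3], [2, 3]].

M = [[4, -3], [2, 3]]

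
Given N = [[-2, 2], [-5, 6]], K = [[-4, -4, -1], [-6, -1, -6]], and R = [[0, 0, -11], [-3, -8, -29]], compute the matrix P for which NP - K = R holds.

P = [[3, 3, 1], [1, 1, -5]]

NP = R + K = [[-4, -4, -12], [-9, -9, -35]].
N is on the left of P, so left-multiply by N⁻¹: P = N⁻¹(R + K).
N has determinant -2; N⁻¹ = [[-3, 1], [-5/2, 1]].
P = N⁻¹(R + K) = [[3, 3, 1], [1, 1, -5]].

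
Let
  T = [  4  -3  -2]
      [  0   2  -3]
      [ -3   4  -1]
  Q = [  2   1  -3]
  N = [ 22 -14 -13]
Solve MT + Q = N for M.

MT = N − Q = [[20, -15, -10]].
Since T sits to the right of M, M = (N − Q)T⁻¹.
det T = 1; the adjugate gives T⁻¹ = [[10, -11, 13], [9, -10, 12], [6, -7, 8]].
M = (N − Q)T⁻¹ = [[5, 0, 0]].

M = [[5, 0, 0]]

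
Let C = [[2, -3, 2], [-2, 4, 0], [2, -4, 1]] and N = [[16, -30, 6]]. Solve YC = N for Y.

Y = [[2, -4, 2]]

C is on the right of Y, so right-multiply by C⁻¹: Y = NC⁻¹.
det C = 2; the adjugate gives C⁻¹ = [[2, -5/2, -4], [1, -1, -2], [0, 1, 1]].
Y = NC⁻¹ = [[16, -30, 6]] · [[2, -5/2, -4], [1, -1, -2], [0, 1, 1]] = [[2, -4, 2]].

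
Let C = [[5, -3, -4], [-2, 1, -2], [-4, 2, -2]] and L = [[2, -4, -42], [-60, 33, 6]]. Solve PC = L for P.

P = [[6, 4, 5], [-6, 3, 6]]

Right-multiplying both sides by C⁻¹ gives P = LC⁻¹.
det C = -2, so C⁻¹ = [[-1, 7, -5], [-2, 13, -9], [0, -1, 1/2]].
P = LC⁻¹ = [[2, -4, -42], [-60, 33, 6]] · [[-1, 7, -5], [-2, 13, -9], [0, -1, 1/2]] = [[6, 4, 5], [-6, 3, 6]].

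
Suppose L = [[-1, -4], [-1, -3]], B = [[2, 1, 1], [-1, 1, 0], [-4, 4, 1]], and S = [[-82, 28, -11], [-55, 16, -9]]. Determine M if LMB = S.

Left-multiply by L⁻¹ and right-multiply by B⁻¹: M = L⁻¹SB⁻¹.
det L = -1; the adjugate gives L⁻¹ = [[3, -4], [-1, 1]].
det B = 3; the adjugate gives B⁻¹ = [[1/3, 1, -1/3], [1/3, 2, -1/3], [0, -4, 1]].
L⁻¹S = [[-26, 20, 3], [27, -12, 2]].
M = (L⁻¹S)B⁻¹ = [[-2, 2, 5], [5, -5, -3]].

M = [[-2, 2, 5], [5, -5, -3]]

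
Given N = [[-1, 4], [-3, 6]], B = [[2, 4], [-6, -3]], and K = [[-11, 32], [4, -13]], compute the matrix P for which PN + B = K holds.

P = [[1, 4], [5, -5]]

PN = K − B = [[-13, 28], [10, -10]].
N is on the right of P, so right-multiply by N⁻¹: P = (K − B)N⁻¹.
det N = 6, so N⁻¹ = [[1, -2/3], [1/2, -1/6]].
P = (K − B)N⁻¹ = [[1, 4], [5, -5]].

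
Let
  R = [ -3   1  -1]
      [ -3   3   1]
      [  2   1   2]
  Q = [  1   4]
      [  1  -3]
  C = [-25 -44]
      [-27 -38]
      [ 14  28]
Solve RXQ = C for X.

Isolating X: multiply by R⁻¹ from the left and Q⁻¹ from the right, so X = R⁻¹CQ⁻¹.
R has determinant 2; R⁻¹ = [[5/2, -3/2, 2], [4, -2, 3], [-9/2, 5/2, -3]].
det Q = -7, so Q⁻¹ = [[3/7, 4/7], [1/7, -1/7]].
R⁻¹C = [[6, 3], [-4, -16], [3, 19]].
X = (R⁻¹C)Q⁻¹ = [[3, 3], [-4, 0], [4, -1]].

X = [[3, 3], [-4, 0], [4, -1]]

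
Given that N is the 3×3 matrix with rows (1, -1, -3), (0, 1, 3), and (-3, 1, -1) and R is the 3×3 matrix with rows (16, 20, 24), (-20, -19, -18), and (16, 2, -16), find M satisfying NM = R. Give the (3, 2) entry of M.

N is on the left of M, so left-multiply by N⁻¹: M = N⁻¹R.
det N = -4; the adjugate gives N⁻¹ = [[1, 1, 0], [9/4, 5/2, 3/4], [-3/4, -1/2, -1/4]].
M = N⁻¹R = [[1, 1, 0], [9/4, 5/2, 3/4], [-3/4, -1/2, -1/4]] · [[16, 20, 24], [-20, -19, -18], [16, 2, -16]] = [[-4, 1, 6], [-2, -1, -3], [-6, -6, -5]].

-6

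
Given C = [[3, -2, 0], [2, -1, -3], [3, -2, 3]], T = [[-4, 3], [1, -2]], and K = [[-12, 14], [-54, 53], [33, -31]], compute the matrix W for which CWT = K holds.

W = [[2, 2], [2, 5], [-3, 3]]

Left-multiply by C⁻¹ and right-multiply by T⁻¹: W = C⁻¹KT⁻¹.
det C = 3, so C⁻¹ = [[-3, 2, 2], [-5, 3, 3], [-1/3, 0, 1/3]].
det T = 5, so T⁻¹ = [[-2/5, -3/5], [-1/5, -4/5]].
C⁻¹K = [[-6, 2], [-3, -4], [15, -15]].
W = (C⁻¹K)T⁻¹ = [[2, 2], [2, 5], [-3, 3]].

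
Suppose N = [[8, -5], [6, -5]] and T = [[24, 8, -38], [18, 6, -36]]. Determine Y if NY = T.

Y = [[3, 1, -1], [0, 0, 6]]

Since N multiplies Y on the left, Y = N⁻¹T.
det N = -10, so N⁻¹ = [[1/2, -1/2], [3/5, -4/5]].
Y = N⁻¹T = [[1/2, -1/2], [3/5, -4/5]] · [[24, 8, -38], [18, 6, -36]] = [[3, 1, -1], [0, 0, 6]].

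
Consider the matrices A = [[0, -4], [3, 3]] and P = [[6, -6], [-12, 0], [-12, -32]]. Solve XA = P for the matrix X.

Right-multiplying both sides by A⁻¹ gives X = PA⁻¹.
det A = 12, so A⁻¹ = [[1/4, 1/3], [-1/4, 0]].
X = PA⁻¹ = [[6, -6], [-12, 0], [-12, -32]] · [[1/4, 1/3], [-1/4, 0]] = [[3, 2], [-3, -4], [5, -4]].

X = [[3, 2], [-3, -4], [5, -4]]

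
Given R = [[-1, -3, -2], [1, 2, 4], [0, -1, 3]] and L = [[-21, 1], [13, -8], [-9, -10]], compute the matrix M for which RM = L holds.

Left-multiplying both sides by R⁻¹ gives M = R⁻¹L.
R has determinant 1; R⁻¹ = [[10, 11, -8], [-3, -3, 2], [-1, -1, 1]].
M = R⁻¹L = [[10, 11, -8], [-3, -3, 2], [-1, -1, 1]] · [[-21, 1], [13, -8], [-9, -10]] = [[5, 2], [6, 1], [-1, -3]].

M = [[5, 2], [6, 1], [-1, -3]]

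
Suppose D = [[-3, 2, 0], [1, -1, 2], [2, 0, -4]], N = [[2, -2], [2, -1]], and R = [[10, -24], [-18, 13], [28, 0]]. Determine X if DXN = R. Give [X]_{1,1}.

Left-multiply by D⁻¹ and right-multiply by N⁻¹: X = D⁻¹RN⁻¹.
D has determinant 4; D⁻¹ = [[1, 2, 1], [2, 3, 3/2], [1/2, 1, 1/4]].
N has determinant 2; N⁻¹ = [[-1/2, 1], [-1, 1]].
D⁻¹R = [[2, 2], [8, -9], [-6, 1]].
X = (D⁻¹R)N⁻¹ = [[-3, 4], [5, -1], [2, -5]].

-3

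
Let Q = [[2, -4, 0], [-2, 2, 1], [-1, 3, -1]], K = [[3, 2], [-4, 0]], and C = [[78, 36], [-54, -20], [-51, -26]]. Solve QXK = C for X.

X = Q⁻¹CK⁻¹ (apply Q⁻¹ on the left and K⁻¹ on the right).
det Q = 2; the adjugate gives Q⁻¹ = [[-5/2, -2, -2], [-3/2, -1, -1], [-2, -1, -2]].
det K = 8; the adjugate gives K⁻¹ = [[0, -1/4], [1/2, 3/8]].
Q⁻¹C = [[15, 2], [-12, -8], [0, 0]].
X = (Q⁻¹C)K⁻¹ = [[1, -3], [-4, 0], [0, 0]].

X = [[1, -3], [-4, 0], [0, 0]]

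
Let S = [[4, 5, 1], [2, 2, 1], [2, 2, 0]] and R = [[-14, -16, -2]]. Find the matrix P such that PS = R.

P = [[-2, 0, -3]]

Since S sits to the right of P, P = RS⁻¹.
det S = 2; the adjugate gives S⁻¹ = [[-1, 1, 3/2], [1, -1, -1], [0, 1, -1]].
P = RS⁻¹ = [[-14, -16, -2]] · [[-1, 1, 3/2], [1, -1, -1], [0, 1, -1]] = [[-2, 0, -3]].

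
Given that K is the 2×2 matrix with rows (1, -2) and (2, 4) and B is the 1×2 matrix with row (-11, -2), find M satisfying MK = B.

M = [[-5, -3]]

Right-multiplying both sides by K⁻¹ gives M = BK⁻¹.
det K = 8; the adjugate gives K⁻¹ = [[1/2, 1/4], [-1/4, 1/8]].
M = BK⁻¹ = [[-11, -2]] · [[1/2, 1/4], [-1/4, 1/8]] = [[-5, -3]].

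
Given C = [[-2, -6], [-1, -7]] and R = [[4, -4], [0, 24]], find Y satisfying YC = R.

Y = [[-4, 4], [3, -6]]

Right-multiplying both sides by C⁻¹ gives Y = RC⁻¹.
det C = 8; the adjugate gives C⁻¹ = [[-7/8, 3/4], [1/8, -1/4]].
Y = RC⁻¹ = [[4, -4], [0, 24]] · [[-7/8, 3/4], [1/8, -1/4]] = [[-4, 4], [3, -6]].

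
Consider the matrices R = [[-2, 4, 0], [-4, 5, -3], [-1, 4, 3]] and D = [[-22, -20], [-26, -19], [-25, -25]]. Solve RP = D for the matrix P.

P = [[3, -2], [-4, -6], [-2, -1]]

Since R multiplies P on the left, P = R⁻¹D.
R has determinant 6; R⁻¹ = [[9/2, -2, -2], [5/2, -1, -1], [-11/6, 2/3, 1]].
P = R⁻¹D = [[9/2, -2, -2], [5/2, -1, -1], [-11/6, 2/3, 1]] · [[-22, -20], [-26, -19], [-25, -25]] = [[3, -2], [-4, -6], [-2, -1]].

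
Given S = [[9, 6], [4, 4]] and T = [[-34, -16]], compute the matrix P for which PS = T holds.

Since S sits to the right of P, P = TS⁻¹.
det S = 12, so S⁻¹ = [[1/3, -1/2], [-1/3, 3/4]].
P = TS⁻¹ = [[-34, -16]] · [[1/3, -1/2], [-1/3, 3/4]] = [[-6, 5]].

P = [[-6, 5]]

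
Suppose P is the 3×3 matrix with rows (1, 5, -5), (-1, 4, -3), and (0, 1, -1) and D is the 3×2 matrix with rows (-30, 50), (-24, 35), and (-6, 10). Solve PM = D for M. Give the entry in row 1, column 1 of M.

Since P multiplies M on the left, M = P⁻¹D.
det P = -1; the adjugate gives P⁻¹ = [[1, 0, -5], [1, 1, -8], [1, 1, -9]].
M = P⁻¹D = [[1, 0, -5], [1, 1, -8], [1, 1, -9]] · [[-30, 50], [-24, 35], [-6, 10]] = [[0, 0], [-6, 5], [0, -5]].

0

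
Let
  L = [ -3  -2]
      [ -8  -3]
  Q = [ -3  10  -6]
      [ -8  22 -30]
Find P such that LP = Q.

Left-multiplying both sides by L⁻¹ gives P = L⁻¹Q.
det L = -7, so L⁻¹ = [[3/7, -2/7], [-8/7, 3/7]].
P = L⁻¹Q = [[3/7, -2/7], [-8/7, 3/7]] · [[-3, 10, -6], [-8, 22, -30]] = [[1, -2, 6], [0, -2, -6]].

P = [[1, -2, 6], [0, -2, -6]]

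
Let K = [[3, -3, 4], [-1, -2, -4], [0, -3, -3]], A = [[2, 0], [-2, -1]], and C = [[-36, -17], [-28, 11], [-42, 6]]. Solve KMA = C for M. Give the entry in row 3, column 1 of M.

Isolating M: multiply by K⁻¹ from the left and A⁻¹ from the right, so M = K⁻¹CA⁻¹.
det K = 3, so K⁻¹ = [[-2, -7, 20/3], [-1, -3, 8/3], [1, 3, -3]].
det A = -2; the adjugate gives A⁻¹ = [[1/2, 0], [-1, -1]].
K⁻¹C = [[-12, -3], [8, 0], [6, -2]].
M = (K⁻¹C)A⁻¹ = [[-3, 3], [4, 0], [5, 2]].

5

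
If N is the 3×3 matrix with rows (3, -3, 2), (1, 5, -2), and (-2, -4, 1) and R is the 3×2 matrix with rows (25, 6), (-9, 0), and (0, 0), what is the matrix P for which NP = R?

Since N multiplies P on the left, P = N⁻¹R.
det N = -6; the adjugate gives N⁻¹ = [[1/2, 5/6, 2/3], [-1/2, -7/6, -4/3], [-1, -3, -3]].
P = N⁻¹R = [[1/2, 5/6, 2/3], [-1/2, -7/6, -4/3], [-1, -3, -3]] · [[25, 6], [-9, 0], [0, 0]] = [[5, 3], [-2, -3], [2, -6]].

P = [[5, 3], [-2, -3], [2, -6]]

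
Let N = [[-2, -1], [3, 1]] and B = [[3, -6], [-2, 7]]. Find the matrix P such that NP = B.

P = [[1, 1], [-5, 4]]

Since N multiplies P on the left, P = N⁻¹B.
det N = 1, so N⁻¹ = [[1, 1], [-3, -2]].
P = N⁻¹B = [[1, 1], [-3, -2]] · [[3, -6], [-2, 7]] = [[1, 1], [-5, 4]].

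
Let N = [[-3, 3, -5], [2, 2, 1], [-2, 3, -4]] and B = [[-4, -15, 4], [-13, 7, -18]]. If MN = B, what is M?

M = [[-6, -6, 5], [5, -1, -2]]

Right-multiplying both sides by N⁻¹ gives M = BN⁻¹.
det N = 1, so N⁻¹ = [[-11, -3, 13], [6, 2, -7], [10, 3, -12]].
M = BN⁻¹ = [[-4, -15, 4], [-13, 7, -18]] · [[-11, -3, 13], [6, 2, -7], [10, 3, -12]] = [[-6, -6, 5], [5, -1, -2]].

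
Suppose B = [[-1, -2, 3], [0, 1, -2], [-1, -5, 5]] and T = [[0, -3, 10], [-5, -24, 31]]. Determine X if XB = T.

Since B sits to the right of X, X = TB⁻¹.
det B = 4, so B⁻¹ = [[-5/4, -5/4, 1/4], [1/2, -1/2, -1/2], [1/4, -3/4, -1/4]].
X = TB⁻¹ = [[0, -3, 10], [-5, -24, 31]] · [[-5/4, -5/4, 1/4], [1/2, -1/2, -1/2], [1/4, -3/4, -1/4]] = [[1, -6, -1], [2, -5, 3]].

X = [[1, -6, -1], [2, -5, 3]]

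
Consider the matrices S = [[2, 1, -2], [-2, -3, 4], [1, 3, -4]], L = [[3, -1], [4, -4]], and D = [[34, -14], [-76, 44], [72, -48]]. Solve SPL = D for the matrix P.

P = S⁻¹DL⁻¹ (apply S⁻¹ on the left and L⁻¹ on the right).
det S = 2, so S⁻¹ = [[0, -1, -1], [-2, -3, -2], [-3/2, -5/2, -2]].
det L = -8; the adjugate gives L⁻¹ = [[1/2, -1/8], [1/2, -3/8]].
S⁻¹D = [[4, 4], [16, -8], [-5, 7]].
P = (S⁻¹D)L⁻¹ = [[4, -2], [4, 1], [1, -2]].

P = [[4, -2], [4, 1], [1, -2]]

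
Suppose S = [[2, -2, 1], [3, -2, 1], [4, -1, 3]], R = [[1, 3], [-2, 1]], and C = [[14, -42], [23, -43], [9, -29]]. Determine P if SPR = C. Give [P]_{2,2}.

4

P = S⁻¹CR⁻¹ (apply S⁻¹ on the left and R⁻¹ on the right).
det S = 5, so S⁻¹ = [[-1, 1, 0], [-1, 2/5, 1/5], [1, -6/5, 2/5]].
det R = 7; the adjugate gives R⁻¹ = [[1/7, -3/7], [2/7, 1/7]].
S⁻¹C = [[9, -1], [-3, 19], [-10, -2]].
P = (S⁻¹C)R⁻¹ = [[1, -4], [5, 4], [-2, 4]].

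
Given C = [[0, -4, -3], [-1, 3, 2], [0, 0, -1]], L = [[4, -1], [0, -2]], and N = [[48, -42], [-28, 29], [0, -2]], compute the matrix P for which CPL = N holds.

Left-multiply by C⁻¹ and right-multiply by L⁻¹: P = C⁻¹NL⁻¹.
C has determinant 4; C⁻¹ = [[-3/4, -1, 1/4], [-1/4, 0, 3/4], [0, 0, -1]].
L has determinant -8; L⁻¹ = [[1/4, -1/8], [0, -1/2]].
C⁻¹N = [[-8, 2], [-12, 9], [0, 2]].
P = (C⁻¹N)L⁻¹ = [[-2, 0], [-3, -3], [0, -1]].

P = [[-2, 0], [-3, -3], [0, -1]]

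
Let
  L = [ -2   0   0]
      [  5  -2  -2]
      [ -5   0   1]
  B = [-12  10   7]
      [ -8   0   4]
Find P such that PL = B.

Right-multiplying both sides by L⁻¹ gives P = BL⁻¹.
L has determinant 4; L⁻¹ = [[-1/2, 0, 0], [5/4, -1/2, -1], [-5/2, 0, 1]].
P = BL⁻¹ = [[-12, 10, 7], [-8, 0, 4]] · [[-1/2, 0, 0], [5/4, -1/2, -1], [-5/2, 0, 1]] = [[1, -5, -3], [-6, 0, 4]].

P = [[1, -5, -3], [-6, 0, 4]]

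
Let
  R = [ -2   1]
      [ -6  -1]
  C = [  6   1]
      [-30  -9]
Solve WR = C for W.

R is on the right of W, so right-multiply by R⁻¹: W = CR⁻¹.
det R = 8; the adjugate gives R⁻¹ = [[-1/8, -1/8], [3/4, -1/4]].
W = CR⁻¹ = [[6, 1], [-30, -9]] · [[-1/8, -1/8], [3/4, -1/4]] = [[0, -1], [-3, 6]].

W = [[0, -1], [-3, 6]]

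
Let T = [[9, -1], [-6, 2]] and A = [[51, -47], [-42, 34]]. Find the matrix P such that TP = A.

P = [[5, -5], [-6, 2]]

T is on the left of P, so left-multiply by T⁻¹: P = T⁻¹A.
T has determinant 12; T⁻¹ = [[1/6, 1/12], [1/2, 3/4]].
P = T⁻¹A = [[1/6, 1/12], [1/2, 3/4]] · [[51, -47], [-42, 34]] = [[5, -5], [-6, 2]].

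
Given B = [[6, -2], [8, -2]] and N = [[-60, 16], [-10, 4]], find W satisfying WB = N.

Since B sits to the right of W, W = NB⁻¹.
det B = 4; the adjugate gives B⁻¹ = [[-1/2, 1/2], [-2, 3/2]].
W = NB⁻¹ = [[-60, 16], [-10, 4]] · [[-1/2, 1/2], [-2, 3/2]] = [[-2, -6], [-3, 1]].

W = [[-2, -6], [-3, 1]]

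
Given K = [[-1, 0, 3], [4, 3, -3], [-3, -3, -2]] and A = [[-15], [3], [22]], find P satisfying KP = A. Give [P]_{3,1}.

-5

Left-multiplying both sides by K⁻¹ gives P = K⁻¹A.
det K = 6; the adjugate gives K⁻¹ = [[-5/2, -3/2, -3/2], [17/6, 11/6, 3/2], [-1/2, -1/2, -1/2]].
P = K⁻¹A = [[-5/2, -3/2, -3/2], [17/6, 11/6, 3/2], [-1/2, -1/2, -1/2]] · [[-15], [3], [22]] = [[0], [-4], [-5]].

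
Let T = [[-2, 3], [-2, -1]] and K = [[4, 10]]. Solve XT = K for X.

T is on the right of X, so right-multiply by T⁻¹: X = KT⁻¹.
det T = 8; the adjugate gives T⁻¹ = [[-1/8, -3/8], [1/4, -1/4]].
X = KT⁻¹ = [[4, 10]] · [[-1/8, -3/8], [1/4, -1/4]] = [[2, -4]].

X = [[2, -4]]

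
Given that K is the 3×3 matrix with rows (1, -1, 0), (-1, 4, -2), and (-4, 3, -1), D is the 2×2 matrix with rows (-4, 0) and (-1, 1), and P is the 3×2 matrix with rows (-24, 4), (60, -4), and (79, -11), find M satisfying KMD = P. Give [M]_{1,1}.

Left-multiply by K⁻¹ and right-multiply by D⁻¹: M = K⁻¹PD⁻¹.
det K = -5, so K⁻¹ = [[-2/5, 1/5, -2/5], [-7/5, 1/5, -2/5], [-13/5, -1/5, -3/5]].
det D = -4; the adjugate gives D⁻¹ = [[-1/4, 0], [-1/4, 1]].
K⁻¹P = [[-10, 2], [14, -2], [3, -3]].
M = (K⁻¹P)D⁻¹ = [[2, 2], [-3, -2], [0, -3]].

2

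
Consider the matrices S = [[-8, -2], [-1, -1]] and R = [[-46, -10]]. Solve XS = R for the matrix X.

X = [[6, -2]]

Since S sits to the right of X, X = RS⁻¹.
det S = 6, so S⁻¹ = [[-1/6, 1/3], [1/6, -4/3]].
X = RS⁻¹ = [[-46, -10]] · [[-1/6, 1/3], [1/6, -4/3]] = [[6, -2]].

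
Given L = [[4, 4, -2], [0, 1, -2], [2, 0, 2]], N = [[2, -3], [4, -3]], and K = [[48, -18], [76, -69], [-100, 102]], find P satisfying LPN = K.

P = [[-5, -3], [0, 5], [-4, -5]]

Isolating P: multiply by L⁻¹ from the left and N⁻¹ from the right, so P = L⁻¹KN⁻¹.
det L = -4, so L⁻¹ = [[-1/2, 2, 3/2], [1, -3, -2], [1/2, -2, -1]].
det N = 6, so N⁻¹ = [[-1/2, 1/2], [-2/3, 1/3]].
L⁻¹K = [[-22, 24], [20, -15], [-28, 27]].
P = (L⁻¹K)N⁻¹ = [[-5, -3], [0, 5], [-4, -5]].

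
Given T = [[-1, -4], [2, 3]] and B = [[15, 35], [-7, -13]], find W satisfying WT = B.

Since T sits to the right of W, W = BT⁻¹.
det T = 5; the adjugate gives T⁻¹ = [[3/5, 4/5], [-2/5, -1/5]].
W = BT⁻¹ = [[15, 35], [-7, -13]] · [[3/5, 4/5], [-2/5, -1/5]] = [[-5, 5], [1, -3]].

W = [[-5, 5], [1, -3]]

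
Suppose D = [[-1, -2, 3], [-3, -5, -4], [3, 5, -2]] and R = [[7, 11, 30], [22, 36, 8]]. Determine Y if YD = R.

Y = [[2, -5, -2], [2, -3, 5]]

Since D sits to the right of Y, Y = RD⁻¹.
det D = 6; the adjugate gives D⁻¹ = [[5, 11/6, 23/6], [-3, -7/6, -13/6], [0, -1/6, -1/6]].
Y = RD⁻¹ = [[7, 11, 30], [22, 36, 8]] · [[5, 11/6, 23/6], [-3, -7/6, -13/6], [0, -1/6, -1/6]] = [[2, -5, -2], [2, -3, 5]].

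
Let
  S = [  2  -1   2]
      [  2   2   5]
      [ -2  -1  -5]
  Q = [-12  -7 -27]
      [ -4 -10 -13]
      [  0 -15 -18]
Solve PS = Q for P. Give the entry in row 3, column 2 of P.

Right-multiplying both sides by S⁻¹ gives P = QS⁻¹.
det S = -6, so S⁻¹ = [[5/6, 7/6, 3/2], [0, 1, 1], [-1/3, -2/3, -1]].
P = QS⁻¹ = [[-12, -7, -27], [-4, -10, -13], [0, -15, -18]] · [[5/6, 7/6, 3/2], [0, 1, 1], [-1/3, -2/3, -1]] = [[-1, -3, 2], [1, -6, -3], [6, -3, 3]].

-3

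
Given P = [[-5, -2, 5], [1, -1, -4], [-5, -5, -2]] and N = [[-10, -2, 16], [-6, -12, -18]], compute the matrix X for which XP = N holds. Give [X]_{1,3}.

Right-multiplying both sides by P⁻¹ gives X = NP⁻¹.
det P = -4; the adjugate gives P⁻¹ = [[9/2, 29/4, -13/4], [-11/2, -35/4, 15/4], [5/2, 15/4, -7/4]].
X = NP⁻¹ = [[-10, -2, 16], [-6, -12, -18]] · [[9/2, 29/4, -13/4], [-11/2, -35/4, 15/4], [5/2, 15/4, -7/4]] = [[6, 5, -3], [-6, -6, 6]].

-3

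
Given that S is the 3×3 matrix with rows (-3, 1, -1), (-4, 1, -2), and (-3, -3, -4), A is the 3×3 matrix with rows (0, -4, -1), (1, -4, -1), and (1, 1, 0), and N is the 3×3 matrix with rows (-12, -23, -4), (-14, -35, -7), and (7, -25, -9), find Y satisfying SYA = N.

Left-multiply by S⁻¹ and right-multiply by A⁻¹: Y = S⁻¹NA⁻¹.
S has determinant 5; S⁻¹ = [[-2, 7/5, -1/5], [-2, 9/5, -2/5], [3, -12/5, 1/5]].
det A = -1, so A⁻¹ = [[-1, 1, 0], [1, -1, 1], [-5, 4, -4]].
S⁻¹N = [[3, 2, 0], [-4, -7, -1], [-1, 10, 3]].
Y = (S⁻¹N)A⁻¹ = [[-1, 1, 2], [2, -1, -3], [-4, 1, -2]].

Y = [[-1, 1, 2], [2, -1, -3], [-4, 1, -2]]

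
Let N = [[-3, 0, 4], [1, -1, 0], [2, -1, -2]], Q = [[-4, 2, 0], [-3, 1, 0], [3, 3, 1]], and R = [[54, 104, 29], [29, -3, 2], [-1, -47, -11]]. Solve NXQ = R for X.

Left-multiply by N⁻¹ and right-multiply by Q⁻¹: X = N⁻¹RQ⁻¹.
det N = -2, so N⁻¹ = [[-1, 2, -2], [-1, 1, -2], [-1/2, 3/2, -3/2]].
det Q = 2; the adjugate gives Q⁻¹ = [[1/2, -1, 0], [3/2, -2, 0], [-6, 9, 1]].
N⁻¹R = [[6, -16, -3], [-23, -13, -5], [18, 14, 5]].
X = (N⁻¹R)Q⁻¹ = [[-3, -1, -3], [-1, 4, -5], [0, -1, 5]].

X = [[-3, -1, -3], [-1, 4, -5], [0, -1, 5]]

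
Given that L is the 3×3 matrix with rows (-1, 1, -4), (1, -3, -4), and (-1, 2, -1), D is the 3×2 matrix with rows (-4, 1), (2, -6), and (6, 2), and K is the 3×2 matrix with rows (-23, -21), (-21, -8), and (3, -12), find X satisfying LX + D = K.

LX = K − D = [[-19, -22], [-23, -2], [-3, -14]].
Left-multiplying both sides by L⁻¹ gives X = L⁻¹(K − D).
det L = -2, so L⁻¹ = [[-11/2, 7/2, 8], [-5/2, 3/2, 4], [1/2, -1/2, -1]].
X = L⁻¹(K − D) = [[0, 2], [1, -4], [5, 4]].

X = [[0, 2], [1, -4], [5, 4]]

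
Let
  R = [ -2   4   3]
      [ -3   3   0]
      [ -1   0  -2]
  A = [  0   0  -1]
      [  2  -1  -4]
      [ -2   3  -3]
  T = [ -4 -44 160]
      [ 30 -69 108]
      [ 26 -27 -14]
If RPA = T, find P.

Isolating P: multiply by R⁻¹ from the left and A⁻¹ from the right, so P = R⁻¹TA⁻¹.
R has determinant -3; R⁻¹ = [[2, -8/3, 3], [2, -7/3, 3], [-1, 4/3, -2]].
det A = -4, so A⁻¹ = [[-15/4, 3/4, 1/4], [-7/2, 1/2, 1/2], [-1, 0, 0]].
R⁻¹T = [[-10, 15, -10], [0, -8, 26], [-8, 6, 12]].
P = (R⁻¹T)A⁻¹ = [[-5, 0, 5], [2, -4, -4], [-3, -3, 1]].

P = [[-5, 0, 5], [2, -4, -4], [-3, -3, 1]]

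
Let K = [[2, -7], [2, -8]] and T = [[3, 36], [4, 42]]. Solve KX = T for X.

Since K multiplies X on the left, X = K⁻¹T.
K has determinant -2; K⁻¹ = [[4, -7/2], [1, -1]].
X = K⁻¹T = [[4, -7/2], [1, -1]] · [[3, 36], [4, 42]] = [[-2, -3], [-1, -6]].

X = [[-2, -3], [-1, -6]]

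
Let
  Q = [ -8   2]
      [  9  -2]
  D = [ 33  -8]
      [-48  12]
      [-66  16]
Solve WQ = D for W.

W = [[-3, 1], [6, 0], [6, -2]]

Q is on the right of W, so right-multiply by Q⁻¹: W = DQ⁻¹.
det Q = -2, so Q⁻¹ = [[1, 1], [9/2, 4]].
W = DQ⁻¹ = [[33, -8], [-48, 12], [-66, 16]] · [[1, 1], [9/2, 4]] = [[-3, 1], [6, 0], [6, -2]].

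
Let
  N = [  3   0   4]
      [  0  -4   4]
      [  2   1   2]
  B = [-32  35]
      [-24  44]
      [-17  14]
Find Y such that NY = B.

Y = [[-4, 5], [1, -6], [-5, 5]]

N is on the left of Y, so left-multiply by N⁻¹: Y = N⁻¹B.
N has determinant -4; N⁻¹ = [[3, -1, -4], [-2, 1/2, 3], [-2, 3/4, 3]].
Y = N⁻¹B = [[3, -1, -4], [-2, 1/2, 3], [-2, 3/4, 3]] · [[-32, 35], [-24, 44], [-17, 14]] = [[-4, 5], [1, -6], [-5, 5]].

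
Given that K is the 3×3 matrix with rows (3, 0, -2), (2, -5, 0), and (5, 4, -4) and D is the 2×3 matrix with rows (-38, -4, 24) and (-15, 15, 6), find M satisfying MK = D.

M = [[0, -4, -6], [-3, -3, 0]]

K is on the right of M, so right-multiply by K⁻¹: M = DK⁻¹.
K has determinant -6; K⁻¹ = [[-10/3, 4/3, 5/3], [-4/3, 1/3, 2/3], [-11/2, 2, 5/2]].
M = DK⁻¹ = [[-38, -4, 24], [-15, 15, 6]] · [[-10/3, 4/3, 5/3], [-4/3, 1/3, 2/3], [-11/2, 2, 5/2]] = [[0, -4, -6], [-3, -3, 0]].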